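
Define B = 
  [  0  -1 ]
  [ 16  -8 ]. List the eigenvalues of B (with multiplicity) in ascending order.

Characteristic polynomial: p(μ) = μ^2 + 8μ + 16 = (μ + 4)^2.
Roots (with multiplicity): -4, -4.

-4, -4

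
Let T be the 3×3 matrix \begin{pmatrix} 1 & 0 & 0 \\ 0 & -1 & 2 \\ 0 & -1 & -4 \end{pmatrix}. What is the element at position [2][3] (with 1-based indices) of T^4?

Characteristic polynomial: r^3 + 4r^2 + r - 6 = (r - 1)(r + 2)(r + 3), so the eigenvalues are -3, -2, 1.
r=1: eigenvector (1, 0, 0).
r=-2: eigenvector (0, 2, -1).
r=-3: eigenvector (0, -1, 1).
P = [[1, 0, 0], [0, 2, -1], [0, -1, 1]], D = diag(1, -2, -3), P⁻¹ = [[1, 0, 0], [0, 1, 1], [0, 1, 2]].
T⁴ = P·diag(1, 16, 81)·P⁻¹ = [[1, 0, 0], [0, -49, -130], [0, 65, 146]].
The requested entry is -130.

-130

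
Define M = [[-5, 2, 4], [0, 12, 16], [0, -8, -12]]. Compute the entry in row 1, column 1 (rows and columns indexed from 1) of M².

25

Characteristic polynomial: s^3 + 5s^2 - 16s - 80 = (s - 4)(s + 4)(s + 5), so the eigenvalues are -5, -4, 4.
s=4: eigenvector (0, 2, -1).
s=-5: eigenvector (1, 0, 0).
s=-4: eigenvector (2, -1, 1).
P = [[0, 1, 2], [2, 0, -1], [-1, 0, 1]], D = diag(4, -5, -4), P⁻¹ = [[0, 1, 1], [1, -2, -4], [0, 1, 2]].
M² = P·diag(16, 25, 16)·P⁻¹ = [[25, -18, -36], [0, 16, 0], [0, 0, 16]].
The requested entry is 25.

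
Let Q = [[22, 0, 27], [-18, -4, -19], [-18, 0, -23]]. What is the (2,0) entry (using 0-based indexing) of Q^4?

Characteristic polynomial: s^3 + 5s^2 - 16s - 80 = (s - 4)(s + 4)(s + 5), so the eigenvalues are -5, -4, 4.
s=-4: eigenvector (0, 1, 0).
s=4: eigenvector (3, -2, -2).
s=-5: eigenvector (-1, 1, 1).
P = [[0, 3, -1], [1, -2, 1], [0, -2, 1]], D = diag(-4, 4, -5), P⁻¹ = [[0, 1, -1], [1, 0, 1], [2, 0, 3]].
Q⁴ = P·diag(256, 256, 625)·P⁻¹ = [[-482, 0, -1107], [738, 256, 1107], [738, 0, 1363]].
The requested entry is 738.

738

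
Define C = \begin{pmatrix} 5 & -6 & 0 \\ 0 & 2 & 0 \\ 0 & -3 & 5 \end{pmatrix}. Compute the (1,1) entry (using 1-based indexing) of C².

Characteristic polynomial: μ^3 - 12μ^2 + 45μ - 50 = (μ - 5)^2(μ - 2), so the eigenvalues are 2, 5, 5.
μ=5: eigenvector (1, 0, 0).
μ=2: eigenvector (2, 1, 1).
μ=5: eigenvector (0, 0, 1).
P = [[1, 2, 0], [0, 1, 0], [0, 1, 1]], D = diag(5, 2, 5), P⁻¹ = [[1, -2, 0], [0, 1, 0], [0, -1, 1]].
C² = P·diag(25, 4, 25)·P⁻¹ = [[25, -42, 0], [0, 4, 0], [0, -21, 25]].
The requested entry is 25.

25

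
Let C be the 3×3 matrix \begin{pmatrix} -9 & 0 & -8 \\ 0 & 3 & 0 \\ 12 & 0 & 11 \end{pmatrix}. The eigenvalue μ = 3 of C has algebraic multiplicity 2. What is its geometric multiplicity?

2

C − 3I = [[-12, 0, -8], [0, 0, 0], [12, 0, 8]].
This matrix has rank 1, so its null space has dimension 3 − 1 = 2.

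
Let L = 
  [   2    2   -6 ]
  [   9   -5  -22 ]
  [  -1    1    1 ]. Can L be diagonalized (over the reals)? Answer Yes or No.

Characteristic polynomial: p(r) = r^3 + 2r^2 - 15r - 36 = (r - 4)(r + 3)^2.
r = -3 has algebraic multiplicity 2; rank(L + 3I) = 2, so geometric multiplicity = 1.
Geometric multiplicity < algebraic multiplicity, so L is not diagonalizable.

No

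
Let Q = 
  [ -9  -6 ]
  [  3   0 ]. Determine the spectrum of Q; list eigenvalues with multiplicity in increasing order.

-6, -3

Characteristic polynomial: p(s) = s^2 + 9s + 18 = (s + 3)(s + 6).
Roots (with multiplicity): -6, -3.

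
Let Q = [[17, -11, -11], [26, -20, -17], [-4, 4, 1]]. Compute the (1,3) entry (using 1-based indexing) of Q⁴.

-671

Characteristic polynomial: t^3 + 2t^2 - 33t - 90 = (t - 6)(t + 3)(t + 5), so the eigenvalues are -5, -3, 6.
t=-3: eigenvector (0, -1, 1).
t=6: eigenvector (-1, -1, 0).
t=-5: eigenvector (1, 4, -2).
P = [[0, -1, 1], [-1, -1, 4], [1, 0, -2]], D = diag(-3, 6, -5), P⁻¹ = [[-2, 2, 3], [-2, 1, 1], [-1, 1, 1]].
Q⁴ = P·diag(81, 1296, 625)·P⁻¹ = [[1967, -671, -671], [254, 1042, 961], [1088, -1088, -1007]].
The requested entry is -671.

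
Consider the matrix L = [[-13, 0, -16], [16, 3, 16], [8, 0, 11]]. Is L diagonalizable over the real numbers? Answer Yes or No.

Yes

Characteristic polynomial: p(λ) = λ^3 - λ^2 - 21λ + 45 = (λ - 3)^2(λ + 5).
λ = 3 has algebraic multiplicity 2; rank(L − 3I) = 1, so geometric multiplicity = 2.
Every eigenvalue has geometric = algebraic multiplicity, so L is diagonalizable.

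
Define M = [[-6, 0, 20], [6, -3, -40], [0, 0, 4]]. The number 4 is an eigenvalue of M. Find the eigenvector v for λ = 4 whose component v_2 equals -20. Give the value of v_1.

M − 4I = [[-10, 0, 20], [6, -7, -40], [0, 0, 0]].
Solving (M − 4I)v = 0 gives the eigenspace spanned by (10, -20, 5).
With v_2 = -20, v = (10, -20, 5), so v_1 = 10.

10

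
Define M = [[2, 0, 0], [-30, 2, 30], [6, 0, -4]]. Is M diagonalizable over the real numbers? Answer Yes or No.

Yes

Characteristic polynomial: p(μ) = μ^3 - 12μ + 16 = (μ - 2)^2(μ + 4).
μ = 2 has algebraic multiplicity 2; rank(M − 2I) = 1, so geometric multiplicity = 2.
Every eigenvalue has geometric = algebraic multiplicity, so M is diagonalizable.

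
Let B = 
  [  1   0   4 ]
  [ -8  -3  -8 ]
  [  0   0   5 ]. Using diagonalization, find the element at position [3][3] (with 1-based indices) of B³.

Characteristic polynomial: μ^3 - 3μ^2 - 13μ + 15 = (μ - 5)(μ - 1)(μ + 3), so the eigenvalues are -3, 1, 5.
μ=1: eigenvector (1, -2, 0).
μ=-3: eigenvector (0, 1, 0).
μ=5: eigenvector (1, -2, 1).
P = [[1, 0, 1], [-2, 1, -2], [0, 0, 1]], D = diag(1, -3, 5), P⁻¹ = [[1, 0, -1], [2, 1, 0], [0, 0, 1]].
B³ = P·diag(1, -27, 125)·P⁻¹ = [[1, 0, 124], [-56, -27, -248], [0, 0, 125]].
The requested entry is 125.

125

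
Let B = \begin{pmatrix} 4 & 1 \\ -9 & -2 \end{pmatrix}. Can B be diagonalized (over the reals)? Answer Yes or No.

Characteristic polynomial: p(r) = r^2 - 2r + 1 = (r - 1)^2.
r = 1 has algebraic multiplicity 2; rank(B − 1I) = 1, so geometric multiplicity = 1.
Geometric multiplicity < algebraic multiplicity, so B is not diagonalizable.

No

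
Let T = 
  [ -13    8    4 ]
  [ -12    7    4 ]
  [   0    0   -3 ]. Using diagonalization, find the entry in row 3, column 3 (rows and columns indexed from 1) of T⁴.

81

Characteristic polynomial: r^3 + 9r^2 + 23r + 15 = (r + 1)(r + 3)(r + 5), so the eigenvalues are -5, -3, -1.
r=-5: eigenvector (1, 1, 0).
r=-1: eigenvector (2, 3, 0).
r=-3: eigenvector (2, 2, 1).
P = [[1, 2, 2], [1, 3, 2], [0, 0, 1]], D = diag(-5, -1, -3), P⁻¹ = [[3, -2, -2], [-1, 1, 0], [0, 0, 1]].
T⁴ = P·diag(625, 1, 81)·P⁻¹ = [[1873, -1248, -1088], [1872, -1247, -1088], [0, 0, 81]].
The requested entry is 81.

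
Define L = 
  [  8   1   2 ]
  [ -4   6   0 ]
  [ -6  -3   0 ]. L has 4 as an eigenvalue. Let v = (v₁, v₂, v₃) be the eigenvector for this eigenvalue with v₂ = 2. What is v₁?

L − 4I = [[4, 1, 2], [-4, 2, 0], [-6, -3, -4]].
Solving (L − 4I)v = 0 gives the eigenspace spanned by (1, 2, -3).
With v₂ = 2, v = (1, 2, -3), so v₁ = 1.

1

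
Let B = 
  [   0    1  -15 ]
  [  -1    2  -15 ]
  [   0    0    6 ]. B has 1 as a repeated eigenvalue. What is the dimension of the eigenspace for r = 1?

B − 1I = [[-1, 1, -15], [-1, 1, -15], [0, 0, 5]].
This matrix has rank 2, so its null space has dimension 3 − 2 = 1.

1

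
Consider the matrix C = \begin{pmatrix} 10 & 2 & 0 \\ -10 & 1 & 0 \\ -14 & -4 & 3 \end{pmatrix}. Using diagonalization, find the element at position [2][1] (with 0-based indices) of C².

-44

Characteristic polynomial: s^3 - 14s^2 + 63s - 90 = (s - 6)(s - 5)(s - 3), so the eigenvalues are 3, 5, 6.
s=5: eigenvector (-2, 5, 4).
s=6: eigenvector (1, -2, -2).
s=3: eigenvector (0, 0, 1).
P = [[-2, 1, 0], [5, -2, 0], [4, -2, 1]], D = diag(5, 6, 3), P⁻¹ = [[2, 1, 0], [5, 2, 0], [2, 0, 1]].
C² = P·diag(25, 36, 9)·P⁻¹ = [[80, 22, 0], [-110, -19, 0], [-142, -44, 9]].
The requested entry is -44.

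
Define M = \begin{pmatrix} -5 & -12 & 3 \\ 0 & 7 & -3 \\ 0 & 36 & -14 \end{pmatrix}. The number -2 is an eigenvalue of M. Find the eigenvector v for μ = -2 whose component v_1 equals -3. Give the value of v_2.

M + 2I = [[-3, -12, 3], [0, 9, -3], [0, 36, -12]].
Solving (M + 2I)v = 0 gives the eigenspace spanned by (-3, 3, 9).
With v_1 = -3, v = (-3, 3, 9), so v_2 = 3.

3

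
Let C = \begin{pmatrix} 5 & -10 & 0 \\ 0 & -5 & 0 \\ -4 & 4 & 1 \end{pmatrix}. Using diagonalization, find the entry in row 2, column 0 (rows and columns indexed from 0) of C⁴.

-624

Characteristic polynomial: t^3 - t^2 - 25t + 25 = (t - 5)(t - 1)(t + 5), so the eigenvalues are -5, 1, 5.
t=1: eigenvector (0, 0, 1).
t=-5: eigenvector (1, 1, 0).
t=5: eigenvector (1, 0, -1).
P = [[0, 1, 1], [0, 1, 0], [1, 0, -1]], D = diag(1, -5, 5), P⁻¹ = [[1, -1, 1], [0, 1, 0], [1, -1, 0]].
C⁴ = P·diag(1, 625, 625)·P⁻¹ = [[625, 0, 0], [0, 625, 0], [-624, 624, 1]].
The requested entry is -624.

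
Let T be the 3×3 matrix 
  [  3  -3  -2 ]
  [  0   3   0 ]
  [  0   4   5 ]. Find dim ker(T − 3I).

T − 3I = [[0, -3, -2], [0, 0, 0], [0, 4, 2]].
This matrix has rank 2, so its null space has dimension 3 − 2 = 1.

1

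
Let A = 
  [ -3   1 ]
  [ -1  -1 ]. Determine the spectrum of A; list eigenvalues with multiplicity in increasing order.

-2, -2

Characteristic polynomial: p(s) = s^2 + 4s + 4 = (s + 2)^2.
Roots (with multiplicity): -2, -2.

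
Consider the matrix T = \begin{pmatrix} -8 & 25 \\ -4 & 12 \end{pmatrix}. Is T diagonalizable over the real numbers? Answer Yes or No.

No

Characteristic polynomial: p(λ) = λ^2 - 4λ + 4 = (λ - 2)^2.
λ = 2 has algebraic multiplicity 2; rank(T − 2I) = 1, so geometric multiplicity = 1.
Geometric multiplicity < algebraic multiplicity, so T is not diagonalizable.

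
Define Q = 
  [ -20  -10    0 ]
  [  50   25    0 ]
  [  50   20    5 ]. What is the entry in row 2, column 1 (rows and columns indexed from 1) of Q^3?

1250

Characteristic polynomial: r^3 - 10r^2 + 25r = r(r - 5)^2, so the eigenvalues are 0, 5, 5.
r=0: eigenvector (1, -2, -2).
r=5: eigenvector (0, 0, 1).
r=5: eigenvector (-2, 5, 0).
P = [[1, 0, -2], [-2, 0, 5], [-2, 1, 0]], D = diag(0, 5, 5), P⁻¹ = [[5, 2, 0], [10, 4, 1], [2, 1, 0]].
Q³ = P·diag(0, 125, 125)·P⁻¹ = [[-500, -250, 0], [1250, 625, 0], [1250, 500, 125]].
The requested entry is 1250.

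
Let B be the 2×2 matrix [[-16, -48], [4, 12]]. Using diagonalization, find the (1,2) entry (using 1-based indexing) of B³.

-768

Characteristic polynomial: s^2 + 4s = s(s + 4), so the eigenvalues are -4, 0.
s=-4: eigenvector (4, -1).
s=0: eigenvector (-3, 1).
P = [[4, -3], [-1, 1]], D = diag(-4, 0), P⁻¹ = [[1, 3], [1, 4]].
B³ = P·diag(-64, 0)·P⁻¹ = [[-256, -768], [64, 192]].
The requested entry is -768.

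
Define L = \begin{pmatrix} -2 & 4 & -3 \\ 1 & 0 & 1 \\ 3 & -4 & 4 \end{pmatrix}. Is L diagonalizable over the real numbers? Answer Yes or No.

No

Characteristic polynomial: p(t) = t^3 - 2t^2 + t = t(t - 1)^2.
t = 1 has algebraic multiplicity 2; rank(L − 1I) = 2, so geometric multiplicity = 1.
Geometric multiplicity < algebraic multiplicity, so L is not diagonalizable.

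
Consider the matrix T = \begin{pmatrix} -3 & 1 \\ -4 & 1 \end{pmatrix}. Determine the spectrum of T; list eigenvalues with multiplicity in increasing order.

Characteristic polynomial: p(r) = r^2 + 2r + 1 = (r + 1)^2.
Roots (with multiplicity): -1, -1.

-1, -1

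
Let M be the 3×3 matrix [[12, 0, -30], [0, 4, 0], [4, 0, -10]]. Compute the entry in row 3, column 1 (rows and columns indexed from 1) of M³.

Characteristic polynomial: λ^3 - 6λ^2 + 8λ = λ(λ - 4)(λ - 2), so the eigenvalues are 0, 2, 4.
λ=4: eigenvector (0, 1, 0).
λ=2: eigenvector (3, 0, 1).
λ=0: eigenvector (5, 0, 2).
P = [[0, 3, 5], [1, 0, 0], [0, 1, 2]], D = diag(4, 2, 0), P⁻¹ = [[0, 1, 0], [2, 0, -5], [-1, 0, 3]].
M³ = P·diag(64, 8, 0)·P⁻¹ = [[48, 0, -120], [0, 64, 0], [16, 0, -40]].
The requested entry is 16.

16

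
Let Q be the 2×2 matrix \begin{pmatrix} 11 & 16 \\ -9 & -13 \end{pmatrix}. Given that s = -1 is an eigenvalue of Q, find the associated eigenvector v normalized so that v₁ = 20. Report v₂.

Q + 1I = [[12, 16], [-9, -12]].
Solving (Q + 1I)v = 0 gives the eigenspace spanned by (20, -15).
With v₁ = 20, v = (20, -15), so v₂ = -15.

-15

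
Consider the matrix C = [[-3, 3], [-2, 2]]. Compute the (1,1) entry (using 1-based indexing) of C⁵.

Characteristic polynomial: μ^2 + μ = μ(μ + 1), so the eigenvalues are -1, 0.
μ=-1: eigenvector (-3, -2).
μ=0: eigenvector (1, 1).
P = [[-3, 1], [-2, 1]], D = diag(-1, 0), P⁻¹ = [[-1, 1], [-2, 3]].
C⁵ = P·diag(-1, 0)·P⁻¹ = [[-3, 3], [-2, 2]].
The requested entry is -3.

-3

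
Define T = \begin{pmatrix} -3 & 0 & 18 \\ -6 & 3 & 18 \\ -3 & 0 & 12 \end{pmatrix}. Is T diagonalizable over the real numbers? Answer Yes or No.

Yes

Characteristic polynomial: p(s) = s^3 - 12s^2 + 45s - 54 = (s - 6)(s - 3)^2.
s = 3 has algebraic multiplicity 2; rank(T − 3I) = 1, so geometric multiplicity = 2.
Every eigenvalue has geometric = algebraic multiplicity, so T is diagonalizable.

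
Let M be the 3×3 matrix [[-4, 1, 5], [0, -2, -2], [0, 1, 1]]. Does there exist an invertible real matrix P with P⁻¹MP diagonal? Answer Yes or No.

Yes

Characteristic polynomial: p(s) = s^3 + 5s^2 + 4s = s(s + 1)(s + 4).
All 3 eigenvalues are distinct, so M is diagonalizable.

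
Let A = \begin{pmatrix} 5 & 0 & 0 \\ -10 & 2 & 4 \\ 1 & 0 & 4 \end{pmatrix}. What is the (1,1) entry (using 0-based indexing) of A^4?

16

Characteristic polynomial: λ^3 - 11λ^2 + 38λ - 40 = (λ - 5)(λ - 4)(λ - 2), so the eigenvalues are 2, 4, 5.
λ=5: eigenvector (1, -2, 1).
λ=2: eigenvector (0, 1, 0).
λ=4: eigenvector (0, 2, 1).
P = [[1, 0, 0], [-2, 1, 2], [1, 0, 1]], D = diag(5, 2, 4), P⁻¹ = [[1, 0, 0], [4, 1, -2], [-1, 0, 1]].
A⁴ = P·diag(625, 16, 256)·P⁻¹ = [[625, 0, 0], [-1698, 16, 480], [369, 0, 256]].
The requested entry is 16.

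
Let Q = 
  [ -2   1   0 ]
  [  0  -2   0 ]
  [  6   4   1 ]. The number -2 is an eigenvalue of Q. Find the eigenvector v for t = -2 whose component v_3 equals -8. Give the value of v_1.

Q + 2I = [[0, 1, 0], [0, 0, 0], [6, 4, 3]].
Solving (Q + 2I)v = 0 gives the eigenspace spanned by (4, 0, -8).
With v_3 = -8, v = (4, 0, -8), so v_1 = 4.

4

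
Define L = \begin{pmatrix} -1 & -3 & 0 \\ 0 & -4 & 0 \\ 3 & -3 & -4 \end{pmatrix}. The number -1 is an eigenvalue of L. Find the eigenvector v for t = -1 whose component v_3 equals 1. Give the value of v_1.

1

L + 1I = [[0, -3, 0], [0, -3, 0], [3, -3, -3]].
Solving (L + 1I)v = 0 gives the eigenspace spanned by (1, 0, 1).
With v_3 = 1, v = (1, 0, 1), so v_1 = 1.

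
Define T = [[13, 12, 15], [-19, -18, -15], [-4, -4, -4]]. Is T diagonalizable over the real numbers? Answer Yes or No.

Characteristic polynomial: p(r) = r^3 + 9r^2 + 14r - 24 = (r - 1)(r + 4)(r + 6).
All 3 eigenvalues are distinct, so T is diagonalizable.

Yes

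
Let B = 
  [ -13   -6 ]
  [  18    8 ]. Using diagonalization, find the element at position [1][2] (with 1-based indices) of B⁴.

510

Characteristic polynomial: r^2 + 5r + 4 = (r + 1)(r + 4), so the eigenvalues are -4, -1.
r=-1: eigenvector (1, -2).
r=-4: eigenvector (2, -3).
P = [[1, 2], [-2, -3]], D = diag(-1, -4), P⁻¹ = [[-3, -2], [2, 1]].
B⁴ = P·diag(1, 256)·P⁻¹ = [[1021, 510], [-1530, -764]].
The requested entry is 510.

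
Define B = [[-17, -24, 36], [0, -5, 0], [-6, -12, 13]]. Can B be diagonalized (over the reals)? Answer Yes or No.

Yes

Characteristic polynomial: p(t) = t^3 + 9t^2 + 15t - 25 = (t - 1)(t + 5)^2.
t = -5 has algebraic multiplicity 2; rank(B + 5I) = 1, so geometric multiplicity = 2.
Every eigenvalue has geometric = algebraic multiplicity, so B is diagonalizable.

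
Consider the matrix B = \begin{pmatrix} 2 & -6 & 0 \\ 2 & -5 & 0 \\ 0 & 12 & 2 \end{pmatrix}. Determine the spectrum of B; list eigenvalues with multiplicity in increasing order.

Characteristic polynomial: p(λ) = λ^3 + λ^2 - 4λ - 4 = (λ - 2)(λ + 1)(λ + 2).
Roots (with multiplicity): -2, -1, 2.

-2, -1, 2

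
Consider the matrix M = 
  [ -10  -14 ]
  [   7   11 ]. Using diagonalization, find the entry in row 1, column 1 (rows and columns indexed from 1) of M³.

Characteristic polynomial: t^2 - t - 12 = (t - 4)(t + 3), so the eigenvalues are -3, 4.
t=4: eigenvector (-1, 1).
t=-3: eigenvector (-2, 1).
P = [[-1, -2], [1, 1]], D = diag(4, -3), P⁻¹ = [[1, 2], [-1, -1]].
M³ = P·diag(64, -27)·P⁻¹ = [[-118, -182], [91, 155]].
The requested entry is -118.

-118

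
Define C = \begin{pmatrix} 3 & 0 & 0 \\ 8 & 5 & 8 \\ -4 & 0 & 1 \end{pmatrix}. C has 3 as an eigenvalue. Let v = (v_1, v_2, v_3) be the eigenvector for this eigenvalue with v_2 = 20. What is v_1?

C − 3I = [[0, 0, 0], [8, 2, 8], [-4, 0, -2]].
Solving (C − 3I)v = 0 gives the eigenspace spanned by (5, 20, -10).
With v_2 = 20, v = (5, 20, -10), so v_1 = 5.

5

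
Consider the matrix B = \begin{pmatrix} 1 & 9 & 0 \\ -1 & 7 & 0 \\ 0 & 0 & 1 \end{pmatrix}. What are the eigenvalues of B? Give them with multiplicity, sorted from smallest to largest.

1, 4, 4

Characteristic polynomial: p(λ) = λ^3 - 9λ^2 + 24λ - 16 = (λ - 4)^2(λ - 1).
Roots (with multiplicity): 1, 4, 4.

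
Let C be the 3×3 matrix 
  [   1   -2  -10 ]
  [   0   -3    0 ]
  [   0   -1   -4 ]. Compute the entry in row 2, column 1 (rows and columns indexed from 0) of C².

Characteristic polynomial: λ^3 + 6λ^2 + 5λ - 12 = (λ - 1)(λ + 3)(λ + 4), so the eigenvalues are -4, -3, 1.
λ=-4: eigenvector (2, 0, 1).
λ=-3: eigenvector (-2, 1, -1).
λ=1: eigenvector (1, 0, 0).
P = [[2, -2, 1], [0, 1, 0], [1, -1, 0]], D = diag(-4, -3, 1), P⁻¹ = [[0, 1, 1], [0, 1, 0], [1, 0, -2]].
C² = P·diag(16, 9, 1)·P⁻¹ = [[1, 14, 30], [0, 9, 0], [0, 7, 16]].
The requested entry is 7.

7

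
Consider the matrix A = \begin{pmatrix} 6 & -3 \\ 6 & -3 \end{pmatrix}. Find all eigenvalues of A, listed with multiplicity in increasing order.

0, 3

Characteristic polynomial: p(r) = r^2 - 3r = r(r - 3).
Roots (with multiplicity): 0, 3.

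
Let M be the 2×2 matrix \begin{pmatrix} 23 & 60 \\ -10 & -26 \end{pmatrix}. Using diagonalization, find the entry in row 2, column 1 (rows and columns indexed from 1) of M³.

-70

Characteristic polynomial: t^2 + 3t + 2 = (t + 1)(t + 2), so the eigenvalues are -2, -1.
t=-2: eigenvector (-12, 5).
t=-1: eigenvector (5, -2).
P = [[-12, 5], [5, -2]], D = diag(-2, -1), P⁻¹ = [[2, 5], [5, 12]].
M³ = P·diag(-8, -1)·P⁻¹ = [[167, 420], [-70, -176]].
The requested entry is -70.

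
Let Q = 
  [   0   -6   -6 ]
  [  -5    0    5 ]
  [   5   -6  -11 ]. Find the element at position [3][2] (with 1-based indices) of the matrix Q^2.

36

Characteristic polynomial: r^3 + 11r^2 + 30r = r(r + 5)(r + 6), so the eigenvalues are -6, -5, 0.
r=0: eigenvector (1, -1, 1).
r=-5: eigenvector (0, 1, -1).
r=-6: eigenvector (1, 0, 1).
P = [[1, 0, 1], [-1, 1, 0], [1, -1, 1]], D = diag(0, -5, -6), P⁻¹ = [[1, -1, -1], [1, 0, -1], [0, 1, 1]].
Q² = P·diag(0, 25, 36)·P⁻¹ = [[0, 36, 36], [25, 0, -25], [-25, 36, 61]].
The requested entry is 36.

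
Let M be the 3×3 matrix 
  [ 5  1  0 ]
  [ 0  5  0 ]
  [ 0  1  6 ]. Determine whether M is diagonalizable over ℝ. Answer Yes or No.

No

Characteristic polynomial: p(t) = t^3 - 16t^2 + 85t - 150 = (t - 6)(t - 5)^2.
t = 5 has algebraic multiplicity 2; rank(M − 5I) = 2, so geometric multiplicity = 1.
Geometric multiplicity < algebraic multiplicity, so M is not diagonalizable.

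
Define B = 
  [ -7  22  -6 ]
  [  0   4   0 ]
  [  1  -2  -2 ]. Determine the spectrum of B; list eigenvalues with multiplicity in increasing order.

Characteristic polynomial: p(r) = r^3 + 5r^2 - 16r - 80 = (r - 4)(r + 4)(r + 5).
Roots (with multiplicity): -5, -4, 4.

-5, -4, 4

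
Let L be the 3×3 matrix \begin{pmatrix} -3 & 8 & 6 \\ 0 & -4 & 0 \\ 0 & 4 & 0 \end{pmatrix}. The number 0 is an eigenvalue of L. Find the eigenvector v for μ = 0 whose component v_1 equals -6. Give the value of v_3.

-3

L = [[-3, 8, 6], [0, -4, 0], [0, 4, 0]].
Solving (L)v = 0 gives the eigenspace spanned by (-6, 0, -3).
With v_1 = -6, v = (-6, 0, -3), so v_3 = -3.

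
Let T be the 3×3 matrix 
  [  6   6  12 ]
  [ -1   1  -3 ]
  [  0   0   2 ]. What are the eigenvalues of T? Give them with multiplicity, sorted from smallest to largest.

2, 3, 4

Characteristic polynomial: p(s) = s^3 - 9s^2 + 26s - 24 = (s - 4)(s - 3)(s - 2).
Roots (with multiplicity): 2, 3, 4.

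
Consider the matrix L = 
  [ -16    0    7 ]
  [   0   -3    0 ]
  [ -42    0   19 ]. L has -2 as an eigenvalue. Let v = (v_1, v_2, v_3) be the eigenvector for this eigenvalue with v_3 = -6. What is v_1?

L + 2I = [[-14, 0, 7], [0, -1, 0], [-42, 0, 21]].
Solving (L + 2I)v = 0 gives the eigenspace spanned by (-3, 0, -6).
With v_3 = -6, v = (-3, 0, -6), so v_1 = -3.

-3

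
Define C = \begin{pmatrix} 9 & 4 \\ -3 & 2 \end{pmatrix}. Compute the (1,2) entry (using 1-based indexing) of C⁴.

2684

Characteristic polynomial: t^2 - 11t + 30 = (t - 6)(t - 5), so the eigenvalues are 5, 6.
t=6: eigenvector (4, -3).
t=5: eigenvector (-1, 1).
P = [[4, -1], [-3, 1]], D = diag(6, 5), P⁻¹ = [[1, 1], [3, 4]].
C⁴ = P·diag(1296, 625)·P⁻¹ = [[3309, 2684], [-2013, -1388]].
The requested entry is 2684.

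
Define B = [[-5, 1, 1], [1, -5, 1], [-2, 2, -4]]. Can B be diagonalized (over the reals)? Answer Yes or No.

No

Characteristic polynomial: p(μ) = μ^3 + 14μ^2 + 64μ + 96 = (μ + 4)^2(μ + 6).
μ = -4 has algebraic multiplicity 2; rank(B + 4I) = 2, so geometric multiplicity = 1.
Geometric multiplicity < algebraic multiplicity, so B is not diagonalizable.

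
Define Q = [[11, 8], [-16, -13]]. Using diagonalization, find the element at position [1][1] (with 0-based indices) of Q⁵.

-6493

Characteristic polynomial: r^2 + 2r - 15 = (r - 3)(r + 5), so the eigenvalues are -5, 3.
r=-5: eigenvector (-1, 2).
r=3: eigenvector (-1, 1).
P = [[-1, -1], [2, 1]], D = diag(-5, 3), P⁻¹ = [[1, 1], [-2, -1]].
Q⁵ = P·diag(-3125, 243)·P⁻¹ = [[3611, 3368], [-6736, -6493]].
The requested entry is -6493.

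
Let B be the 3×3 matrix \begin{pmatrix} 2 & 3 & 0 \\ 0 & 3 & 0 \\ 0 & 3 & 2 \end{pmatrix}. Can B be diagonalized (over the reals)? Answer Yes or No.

Characteristic polynomial: p(s) = s^3 - 7s^2 + 16s - 12 = (s - 3)(s - 2)^2.
s = 2 has algebraic multiplicity 2; rank(B − 2I) = 1, so geometric multiplicity = 2.
Every eigenvalue has geometric = algebraic multiplicity, so B is diagonalizable.

Yes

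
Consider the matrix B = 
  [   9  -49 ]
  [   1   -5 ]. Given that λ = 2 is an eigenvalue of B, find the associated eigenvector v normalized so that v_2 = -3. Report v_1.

B − 2I = [[7, -49], [1, -7]].
Solving (B − 2I)v = 0 gives the eigenspace spanned by (-21, -3).
With v_2 = -3, v = (-21, -3), so v_1 = -21.

-21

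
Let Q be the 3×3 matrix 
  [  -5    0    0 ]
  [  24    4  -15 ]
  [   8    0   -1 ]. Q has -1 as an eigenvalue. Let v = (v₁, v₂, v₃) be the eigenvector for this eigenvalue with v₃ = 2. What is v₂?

Q + 1I = [[-4, 0, 0], [24, 5, -15], [8, 0, 0]].
Solving (Q + 1I)v = 0 gives the eigenspace spanned by (0, 6, 2).
With v₃ = 2, v = (0, 6, 2), so v₂ = 6.

6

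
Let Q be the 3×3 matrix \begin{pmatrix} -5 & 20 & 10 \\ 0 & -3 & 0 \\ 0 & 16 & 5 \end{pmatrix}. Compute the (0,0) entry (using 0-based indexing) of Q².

Characteristic polynomial: μ^3 + 3μ^2 - 25μ - 75 = (μ - 5)(μ + 3)(μ + 5), so the eigenvalues are -5, -3, 5.
μ=-5: eigenvector (1, 0, 0).
μ=5: eigenvector (1, 0, 1).
μ=-3: eigenvector (0, 1, -2).
P = [[1, 1, 0], [0, 0, 1], [0, 1, -2]], D = diag(-5, 5, -3), P⁻¹ = [[1, -2, -1], [0, 2, 1], [0, 1, 0]].
Q² = P·diag(25, 25, 9)·P⁻¹ = [[25, 0, 0], [0, 9, 0], [0, 32, 25]].
The requested entry is 25.

25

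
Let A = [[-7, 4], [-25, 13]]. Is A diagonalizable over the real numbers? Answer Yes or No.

No

Characteristic polynomial: p(r) = r^2 - 6r + 9 = (r - 3)^2.
r = 3 has algebraic multiplicity 2; rank(A − 3I) = 1, so geometric multiplicity = 1.
Geometric multiplicity < algebraic multiplicity, so A is not diagonalizable.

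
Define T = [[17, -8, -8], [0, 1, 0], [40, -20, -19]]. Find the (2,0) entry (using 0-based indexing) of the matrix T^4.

-800

Characteristic polynomial: λ^3 + λ^2 - 5λ + 3 = (λ - 1)^2(λ + 3), so the eigenvalues are -3, 1, 1.
λ=1: eigenvector (1, 0, 2).
λ=1: eigenvector (0, 1, -1).
λ=-3: eigenvector (2, 0, 5).
P = [[1, 0, 2], [0, 1, 0], [2, -1, 5]], D = diag(1, 1, -3), P⁻¹ = [[5, -2, -2], [0, 1, 0], [-2, 1, 1]].
T⁴ = P·diag(1, 1, 81)·P⁻¹ = [[-319, 160, 160], [0, 1, 0], [-800, 400, 401]].
The requested entry is -800.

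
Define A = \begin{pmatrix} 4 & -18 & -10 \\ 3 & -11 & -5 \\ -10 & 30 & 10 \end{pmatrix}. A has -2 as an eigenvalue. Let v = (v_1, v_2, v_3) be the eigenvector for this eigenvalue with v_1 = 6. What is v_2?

A + 2I = [[6, -18, -10], [3, -9, -5], [-10, 30, 12]].
Solving (A + 2I)v = 0 gives the eigenspace spanned by (6, 2, 0).
With v_1 = 6, v = (6, 2, 0), so v_2 = 2.

2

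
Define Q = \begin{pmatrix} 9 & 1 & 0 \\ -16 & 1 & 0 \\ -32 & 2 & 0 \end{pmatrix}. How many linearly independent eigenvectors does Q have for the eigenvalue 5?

Q − 5I = [[4, 1, 0], [-16, -4, 0], [-32, 2, -5]].
This matrix has rank 2, so its null space has dimension 3 − 2 = 1.

1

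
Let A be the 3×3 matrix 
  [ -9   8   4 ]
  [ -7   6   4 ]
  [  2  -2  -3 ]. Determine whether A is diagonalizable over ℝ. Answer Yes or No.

Yes

Characteristic polynomial: p(r) = r^3 + 6r^2 + 11r + 6 = (r + 1)(r + 2)(r + 3).
All 3 eigenvalues are distinct, so A is diagonalizable.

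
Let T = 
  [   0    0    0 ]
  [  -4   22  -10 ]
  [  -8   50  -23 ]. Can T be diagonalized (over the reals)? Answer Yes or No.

Yes

Characteristic polynomial: p(r) = r^3 + r^2 - 6r = r(r - 2)(r + 3).
All 3 eigenvalues are distinct, so T is diagonalizable.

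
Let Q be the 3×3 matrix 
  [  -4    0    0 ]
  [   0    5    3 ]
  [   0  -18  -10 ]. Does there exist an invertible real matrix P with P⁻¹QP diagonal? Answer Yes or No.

Yes

Characteristic polynomial: p(t) = t^3 + 9t^2 + 24t + 16 = (t + 1)(t + 4)^2.
t = -4 has algebraic multiplicity 2; rank(Q + 4I) = 1, so geometric multiplicity = 2.
Every eigenvalue has geometric = algebraic multiplicity, so Q is diagonalizable.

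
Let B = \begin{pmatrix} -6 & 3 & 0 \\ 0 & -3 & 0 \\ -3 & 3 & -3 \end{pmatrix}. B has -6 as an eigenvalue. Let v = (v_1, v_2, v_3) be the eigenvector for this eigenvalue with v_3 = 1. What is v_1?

1

B + 6I = [[0, 3, 0], [0, 3, 0], [-3, 3, 3]].
Solving (B + 6I)v = 0 gives the eigenspace spanned by (1, 0, 1).
With v_3 = 1, v = (1, 0, 1), so v_1 = 1.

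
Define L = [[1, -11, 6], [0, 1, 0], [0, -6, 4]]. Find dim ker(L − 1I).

1

L − 1I = [[0, -11, 6], [0, 0, 0], [0, -6, 3]].
This matrix has rank 2, so its null space has dimension 3 − 2 = 1.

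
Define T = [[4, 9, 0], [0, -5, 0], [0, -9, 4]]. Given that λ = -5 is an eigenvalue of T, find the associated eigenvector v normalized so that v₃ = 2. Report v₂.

T + 5I = [[9, 9, 0], [0, 0, 0], [0, -9, 9]].
Solving (T + 5I)v = 0 gives the eigenspace spanned by (-2, 2, 2).
With v₃ = 2, v = (-2, 2, 2), so v₂ = 2.

2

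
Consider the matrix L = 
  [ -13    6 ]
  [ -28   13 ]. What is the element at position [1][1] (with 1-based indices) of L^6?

Characteristic polynomial: r^2 - 1 = (r - 1)(r + 1), so the eigenvalues are -1, 1.
r=1: eigenvector (3, 7).
r=-1: eigenvector (1, 2).
P = [[3, 1], [7, 2]], D = diag(1, -1), P⁻¹ = [[-2, 1], [7, -3]].
L⁶ = P·diag(1, 1)·P⁻¹ = [[1, 0], [0, 1]].
The requested entry is 1.

1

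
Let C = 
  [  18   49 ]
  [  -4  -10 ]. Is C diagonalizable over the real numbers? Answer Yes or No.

Characteristic polynomial: p(λ) = λ^2 - 8λ + 16 = (λ - 4)^2.
λ = 4 has algebraic multiplicity 2; rank(C − 4I) = 1, so geometric multiplicity = 1.
Geometric multiplicity < algebraic multiplicity, so C is not diagonalizable.

No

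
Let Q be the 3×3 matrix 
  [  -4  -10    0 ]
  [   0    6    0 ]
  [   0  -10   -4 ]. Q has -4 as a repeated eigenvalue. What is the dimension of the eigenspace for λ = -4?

2

Q + 4I = [[0, -10, 0], [0, 10, 0], [0, -10, 0]].
This matrix has rank 1, so its null space has dimension 3 − 1 = 2.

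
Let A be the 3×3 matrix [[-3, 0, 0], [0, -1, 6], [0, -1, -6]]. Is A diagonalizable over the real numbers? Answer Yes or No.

Characteristic polynomial: p(t) = t^3 + 10t^2 + 33t + 36 = (t + 3)^2(t + 4).
t = -3 has algebraic multiplicity 2; rank(A + 3I) = 1, so geometric multiplicity = 2.
Every eigenvalue has geometric = algebraic multiplicity, so A is diagonalizable.

Yes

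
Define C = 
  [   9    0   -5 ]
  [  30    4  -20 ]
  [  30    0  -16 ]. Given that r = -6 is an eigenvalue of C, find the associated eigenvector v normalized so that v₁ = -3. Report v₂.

-9

C + 6I = [[15, 0, -5], [30, 10, -20], [30, 0, -10]].
Solving (C + 6I)v = 0 gives the eigenspace spanned by (-3, -9, -9).
With v₁ = -3, v = (-3, -9, -9), so v₂ = -9.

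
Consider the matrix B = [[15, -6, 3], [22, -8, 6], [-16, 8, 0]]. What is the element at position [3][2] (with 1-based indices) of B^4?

512

Characteristic polynomial: r^3 - 7r^2 + 12r = r(r - 4)(r - 3), so the eigenvalues are 0, 3, 4.
r=0: eigenvector (-1, -2, 1).
r=4: eigenvector (0, 1, 2).
r=3: eigenvector (1, 2, 0).
P = [[-1, 0, 1], [-2, 1, 2], [1, 2, 0]], D = diag(0, 4, 3), P⁻¹ = [[4, -2, 1], [-2, 1, 0], [5, -2, 1]].
B⁴ = P·diag(0, 256, 81)·P⁻¹ = [[405, -162, 81], [298, -68, 162], [-1024, 512, 0]].
The requested entry is 512.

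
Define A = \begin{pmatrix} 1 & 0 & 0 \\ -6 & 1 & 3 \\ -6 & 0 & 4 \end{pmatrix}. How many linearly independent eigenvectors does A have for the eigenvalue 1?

A − 1I = [[0, 0, 0], [-6, 0, 3], [-6, 0, 3]].
This matrix has rank 1, so its null space has dimension 3 − 1 = 2.

2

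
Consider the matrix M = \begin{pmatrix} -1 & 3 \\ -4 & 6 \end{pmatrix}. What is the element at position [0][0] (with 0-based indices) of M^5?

-601

Characteristic polynomial: t^2 - 5t + 6 = (t - 3)(t - 2), so the eigenvalues are 2, 3.
t=3: eigenvector (3, 4).
t=2: eigenvector (1, 1).
P = [[3, 1], [4, 1]], D = diag(3, 2), P⁻¹ = [[-1, 1], [4, -3]].
M⁵ = P·diag(243, 32)·P⁻¹ = [[-601, 633], [-844, 876]].
The requested entry is -601.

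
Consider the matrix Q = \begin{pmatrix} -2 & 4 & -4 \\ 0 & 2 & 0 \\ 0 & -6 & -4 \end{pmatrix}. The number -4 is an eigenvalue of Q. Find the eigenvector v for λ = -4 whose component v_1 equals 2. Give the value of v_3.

Q + 4I = [[2, 4, -4], [0, 6, 0], [0, -6, 0]].
Solving (Q + 4I)v = 0 gives the eigenspace spanned by (2, 0, 1).
With v_1 = 2, v = (2, 0, 1), so v_3 = 1.

1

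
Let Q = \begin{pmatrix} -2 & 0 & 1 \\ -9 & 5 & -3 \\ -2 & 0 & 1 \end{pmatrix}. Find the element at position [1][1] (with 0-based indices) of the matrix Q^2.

Characteristic polynomial: μ^3 - 4μ^2 - 5μ = μ(μ - 5)(μ + 1), so the eigenvalues are -1, 0, 5.
μ=5: eigenvector (0, 1, 0).
μ=0: eigenvector (-1, -3, -2).
μ=-1: eigenvector (1, 2, 1).
P = [[0, -1, 1], [1, -3, 2], [0, -2, 1]], D = diag(5, 0, -1), P⁻¹ = [[-1, 1, -1], [1, 0, -1], [2, 0, -1]].
Q² = P·diag(25, 0, 1)·P⁻¹ = [[2, 0, -1], [-21, 25, -27], [2, 0, -1]].
The requested entry is 25.

25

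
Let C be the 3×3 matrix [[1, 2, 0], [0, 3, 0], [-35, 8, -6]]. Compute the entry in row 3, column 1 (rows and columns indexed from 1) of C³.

Characteristic polynomial: t^3 + 2t^2 - 21t + 18 = (t - 3)(t - 1)(t + 6), so the eigenvalues are -6, 1, 3.
t=1: eigenvector (1, 0, -5).
t=-6: eigenvector (0, 0, 1).
t=3: eigenvector (1, 1, -3).
P = [[1, 0, 1], [0, 0, 1], [-5, 1, -3]], D = diag(1, -6, 3), P⁻¹ = [[1, -1, 0], [5, -2, 1], [0, 1, 0]].
C³ = P·diag(1, -216, 27)·P⁻¹ = [[1, 26, 0], [0, 27, 0], [-1085, 356, -216]].
The requested entry is -1085.

-1085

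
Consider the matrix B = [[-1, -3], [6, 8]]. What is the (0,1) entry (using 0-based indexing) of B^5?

Characteristic polynomial: λ^2 - 7λ + 10 = (λ - 5)(λ - 2), so the eigenvalues are 2, 5.
λ=2: eigenvector (1, -1).
λ=5: eigenvector (-1, 2).
P = [[1, -1], [-1, 2]], D = diag(2, 5), P⁻¹ = [[2, 1], [1, 1]].
B⁵ = P·diag(32, 3125)·P⁻¹ = [[-3061, -3093], [6186, 6218]].
The requested entry is -3093.

-3093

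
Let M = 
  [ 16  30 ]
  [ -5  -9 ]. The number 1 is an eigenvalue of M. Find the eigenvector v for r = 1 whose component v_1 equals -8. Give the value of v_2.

4

M − 1I = [[15, 30], [-5, -10]].
Solving (M − 1I)v = 0 gives the eigenspace spanned by (-8, 4).
With v_1 = -8, v = (-8, 4), so v_2 = 4.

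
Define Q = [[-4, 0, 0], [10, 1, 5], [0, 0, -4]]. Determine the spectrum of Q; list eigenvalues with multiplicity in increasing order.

-4, -4, 1

Characteristic polynomial: p(r) = r^3 + 7r^2 + 8r - 16 = (r - 1)(r + 4)^2.
Roots (with multiplicity): -4, -4, 1.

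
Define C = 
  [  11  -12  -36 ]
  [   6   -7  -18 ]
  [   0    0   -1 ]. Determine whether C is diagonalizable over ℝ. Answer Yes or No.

Characteristic polynomial: p(s) = s^3 - 3s^2 - 9s - 5 = (s - 5)(s + 1)^2.
s = -1 has algebraic multiplicity 2; rank(C + 1I) = 1, so geometric multiplicity = 2.
Every eigenvalue has geometric = algebraic multiplicity, so C is diagonalizable.

Yes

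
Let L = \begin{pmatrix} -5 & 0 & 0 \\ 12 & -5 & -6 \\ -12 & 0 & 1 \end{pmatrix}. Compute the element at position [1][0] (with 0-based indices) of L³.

Characteristic polynomial: t^3 + 9t^2 + 15t - 25 = (t - 1)(t + 5)^2, so the eigenvalues are -5, -5, 1.
t=-5: eigenvector (1, 0, 2).
t=-5: eigenvector (0, 1, 0).
t=1: eigenvector (0, -1, 1).
P = [[1, 0, 0], [0, 1, -1], [2, 0, 1]], D = diag(-5, -5, 1), P⁻¹ = [[1, 0, 0], [-2, 1, 1], [-2, 0, 1]].
L³ = P·diag(-125, -125, 1)·P⁻¹ = [[-125, 0, 0], [252, -125, -126], [-252, 0, 1]].
The requested entry is 252.

252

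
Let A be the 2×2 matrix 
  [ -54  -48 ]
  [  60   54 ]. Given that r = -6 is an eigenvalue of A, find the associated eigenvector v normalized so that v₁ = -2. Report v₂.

2

A + 6I = [[-48, -48], [60, 60]].
Solving (A + 6I)v = 0 gives the eigenspace spanned by (-2, 2).
With v₁ = -2, v = (-2, 2), so v₂ = 2.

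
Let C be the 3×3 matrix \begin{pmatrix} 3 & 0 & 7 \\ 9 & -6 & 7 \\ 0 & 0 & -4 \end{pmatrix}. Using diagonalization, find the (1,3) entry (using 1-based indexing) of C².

Characteristic polynomial: μ^3 + 7μ^2 - 6μ - 72 = (μ - 3)(μ + 4)(μ + 6), so the eigenvalues are -6, -4, 3.
μ=3: eigenvector (1, 1, 0).
μ=-4: eigenvector (-1, -1, 1).
μ=-6: eigenvector (0, 1, 0).
P = [[1, -1, 0], [1, -1, 1], [0, 1, 0]], D = diag(3, -4, -6), P⁻¹ = [[1, 0, 1], [0, 0, 1], [-1, 1, 0]].
C² = P·diag(9, 16, 36)·P⁻¹ = [[9, 0, -7], [-27, 36, -7], [0, 0, 16]].
The requested entry is -7.

-7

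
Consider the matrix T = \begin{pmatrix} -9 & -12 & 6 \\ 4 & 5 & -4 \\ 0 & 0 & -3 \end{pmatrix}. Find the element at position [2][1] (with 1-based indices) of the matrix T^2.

Characteristic polynomial: s^3 + 7s^2 + 15s + 9 = (s + 1)(s + 3)^2, so the eigenvalues are -3, -3, -1.
s=-1: eigenvector (-3, 2, 0).
s=-3: eigenvector (-2, 1, 0).
s=-3: eigenvector (-7, 4, 1).
P = [[-3, -2, -7], [2, 1, 4], [0, 0, 1]], D = diag(-1, -3, -3), P⁻¹ = [[1, 2, -1], [-2, -3, -2], [0, 0, 1]].
T² = P·diag(1, 9, 9)·P⁻¹ = [[33, 48, -24], [-16, -23, 16], [0, 0, 9]].
The requested entry is -16.

-16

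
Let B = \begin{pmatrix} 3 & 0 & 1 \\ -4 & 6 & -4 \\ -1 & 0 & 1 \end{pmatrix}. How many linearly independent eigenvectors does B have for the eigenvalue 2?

B − 2I = [[1, 0, 1], [-4, 4, -4], [-1, 0, -1]].
This matrix has rank 2, so its null space has dimension 3 − 2 = 1.

1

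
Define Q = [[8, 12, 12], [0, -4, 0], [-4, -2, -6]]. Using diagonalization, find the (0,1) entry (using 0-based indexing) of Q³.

48

Characteristic polynomial: μ^3 + 2μ^2 - 8μ = μ(μ - 2)(μ + 4), so the eigenvalues are -4, 0, 2.
μ=0: eigenvector (-3, 0, 2).
μ=-4: eigenvector (0, 1, -1).
μ=2: eigenvector (-2, 0, 1).
P = [[-3, 0, -2], [0, 1, 0], [2, -1, 1]], D = diag(0, -4, 2), P⁻¹ = [[1, 2, 2], [0, 1, 0], [-2, -3, -3]].
Q³ = P·diag(0, -64, 8)·P⁻¹ = [[32, 48, 48], [0, -64, 0], [-16, 40, -24]].
The requested entry is 48.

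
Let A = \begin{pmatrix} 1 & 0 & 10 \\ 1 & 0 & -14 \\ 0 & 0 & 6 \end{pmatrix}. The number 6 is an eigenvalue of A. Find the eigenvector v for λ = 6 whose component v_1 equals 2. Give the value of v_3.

1

A − 6I = [[-5, 0, 10], [1, -6, -14], [0, 0, 0]].
Solving (A − 6I)v = 0 gives the eigenspace spanned by (2, -2, 1).
With v_1 = 2, v = (2, -2, 1), so v_3 = 1.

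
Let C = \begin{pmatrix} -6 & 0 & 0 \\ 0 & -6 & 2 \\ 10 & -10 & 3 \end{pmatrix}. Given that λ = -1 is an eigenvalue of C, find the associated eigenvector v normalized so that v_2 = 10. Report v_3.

C + 1I = [[-5, 0, 0], [0, -5, 2], [10, -10, 4]].
Solving (C + 1I)v = 0 gives the eigenspace spanned by (0, 10, 25).
With v_2 = 10, v = (0, 10, 25), so v_3 = 25.

25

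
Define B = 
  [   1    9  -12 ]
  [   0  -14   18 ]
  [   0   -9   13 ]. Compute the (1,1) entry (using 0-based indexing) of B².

Characteristic polynomial: t^3 - 21t + 20 = (t - 4)(t - 1)(t + 5), so the eigenvalues are -5, 1, 4.
t=1: eigenvector (1, 0, 0).
t=-5: eigenvector (-1, 2, 1).
t=4: eigenvector (1, -1, -1).
P = [[1, -1, 1], [0, 2, -1], [0, 1, -1]], D = diag(1, -5, 4), P⁻¹ = [[1, 0, 1], [0, 1, -1], [0, 1, -2]].
B² = P·diag(1, 25, 16)·P⁻¹ = [[1, -9, -6], [0, 34, -18], [0, 9, 7]].
The requested entry is 34.

34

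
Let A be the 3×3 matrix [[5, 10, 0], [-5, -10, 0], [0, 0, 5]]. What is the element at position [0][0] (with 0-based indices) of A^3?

125

Characteristic polynomial: μ^3 - 25μ = μ(μ - 5)(μ + 5), so the eigenvalues are -5, 0, 5.
μ=-5: eigenvector (1, -1, 0).
μ=0: eigenvector (2, -1, 0).
μ=5: eigenvector (0, 0, 1).
P = [[1, 2, 0], [-1, -1, 0], [0, 0, 1]], D = diag(-5, 0, 5), P⁻¹ = [[-1, -2, 0], [1, 1, 0], [0, 0, 1]].
A³ = P·diag(-125, 0, 125)·P⁻¹ = [[125, 250, 0], [-125, -250, 0], [0, 0, 125]].
The requested entry is 125.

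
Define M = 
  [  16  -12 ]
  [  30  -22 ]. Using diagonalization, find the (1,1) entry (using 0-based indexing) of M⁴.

Characteristic polynomial: s^2 + 6s + 8 = (s + 2)(s + 4), so the eigenvalues are -4, -2.
s=-4: eigenvector (-3, -5).
s=-2: eigenvector (2, 3).
P = [[-3, 2], [-5, 3]], D = diag(-4, -2), P⁻¹ = [[3, -2], [5, -3]].
M⁴ = P·diag(256, 16)·P⁻¹ = [[-2144, 1440], [-3600, 2416]].
The requested entry is 2416.

2416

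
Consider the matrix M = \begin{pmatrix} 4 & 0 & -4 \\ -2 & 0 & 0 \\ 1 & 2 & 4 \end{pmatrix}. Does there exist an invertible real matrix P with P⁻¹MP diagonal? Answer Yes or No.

Characteristic polynomial: p(λ) = λ^3 - 8λ^2 + 20λ - 16 = (λ - 4)(λ - 2)^2.
λ = 2 has algebraic multiplicity 2; rank(M − 2I) = 2, so geometric multiplicity = 1.
Geometric multiplicity < algebraic multiplicity, so M is not diagonalizable.

No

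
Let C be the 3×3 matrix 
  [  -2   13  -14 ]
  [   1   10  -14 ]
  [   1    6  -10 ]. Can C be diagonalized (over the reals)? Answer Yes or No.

Characteristic polynomial: p(s) = s^3 + 2s^2 - 15s - 36 = (s - 4)(s + 3)^2.
s = -3 has algebraic multiplicity 2; rank(C + 3I) = 2, so geometric multiplicity = 1.
Geometric multiplicity < algebraic multiplicity, so C is not diagonalizable.

No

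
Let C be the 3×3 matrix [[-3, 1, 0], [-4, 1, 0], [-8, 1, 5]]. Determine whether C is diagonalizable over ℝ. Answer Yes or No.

Characteristic polynomial: p(r) = r^3 - 3r^2 - 9r - 5 = (r - 5)(r + 1)^2.
r = -1 has algebraic multiplicity 2; rank(C + 1I) = 2, so geometric multiplicity = 1.
Geometric multiplicity < algebraic multiplicity, so C is not diagonalizable.

No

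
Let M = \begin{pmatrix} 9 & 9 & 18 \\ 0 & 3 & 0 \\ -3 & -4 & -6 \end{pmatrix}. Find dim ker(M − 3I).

1

M − 3I = [[6, 9, 18], [0, 0, 0], [-3, -4, -9]].
This matrix has rank 2, so its null space has dimension 3 − 2 = 1.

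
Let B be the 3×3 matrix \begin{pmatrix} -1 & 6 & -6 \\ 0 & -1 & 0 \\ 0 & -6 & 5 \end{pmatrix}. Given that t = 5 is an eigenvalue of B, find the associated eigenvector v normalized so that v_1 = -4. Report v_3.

B − 5I = [[-6, 6, -6], [0, -6, 0], [0, -6, 0]].
Solving (B − 5I)v = 0 gives the eigenspace spanned by (-4, 0, 4).
With v_1 = -4, v = (-4, 0, 4), so v_3 = 4.

4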